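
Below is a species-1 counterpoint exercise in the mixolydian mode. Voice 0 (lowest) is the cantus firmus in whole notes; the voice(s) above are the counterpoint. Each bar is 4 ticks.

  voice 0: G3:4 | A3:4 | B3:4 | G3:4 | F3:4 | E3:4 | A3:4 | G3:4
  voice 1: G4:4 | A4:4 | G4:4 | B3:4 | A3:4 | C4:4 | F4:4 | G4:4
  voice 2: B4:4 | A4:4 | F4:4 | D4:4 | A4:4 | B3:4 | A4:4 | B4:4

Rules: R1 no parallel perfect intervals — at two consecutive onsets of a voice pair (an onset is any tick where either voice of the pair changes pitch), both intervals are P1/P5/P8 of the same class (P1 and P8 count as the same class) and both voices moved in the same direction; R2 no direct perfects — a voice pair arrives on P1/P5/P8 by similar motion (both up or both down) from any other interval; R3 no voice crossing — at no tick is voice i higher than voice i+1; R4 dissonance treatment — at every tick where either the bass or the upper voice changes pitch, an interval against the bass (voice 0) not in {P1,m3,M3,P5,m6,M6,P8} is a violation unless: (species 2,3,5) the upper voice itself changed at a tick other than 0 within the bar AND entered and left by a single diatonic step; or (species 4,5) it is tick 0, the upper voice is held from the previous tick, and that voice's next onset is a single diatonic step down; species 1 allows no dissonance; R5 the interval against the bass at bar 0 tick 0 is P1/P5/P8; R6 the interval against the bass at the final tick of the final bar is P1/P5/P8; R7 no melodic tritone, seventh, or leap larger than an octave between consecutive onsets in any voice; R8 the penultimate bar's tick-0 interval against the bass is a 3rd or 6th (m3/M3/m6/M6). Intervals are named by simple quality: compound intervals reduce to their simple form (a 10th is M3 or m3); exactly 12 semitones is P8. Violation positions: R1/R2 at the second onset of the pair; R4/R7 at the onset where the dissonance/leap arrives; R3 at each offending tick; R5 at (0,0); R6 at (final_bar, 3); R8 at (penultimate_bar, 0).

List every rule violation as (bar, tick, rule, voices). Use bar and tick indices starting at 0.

(0, 0, R5, (0, 2))
(1, 0, R1, (0, 1))
(2, 0, R3, (1, 2))
(2, 0, R4, (0, 2))
(2, 1, R3, (1, 2))
(2, 2, R3, (1, 2))
(2, 3, R3, (1, 2))
(3, 0, R2, (0, 2))
(5, 0, R2, (0, 2))
(5, 0, R3, (1, 2))
(5, 0, R7, (2,))
(5, 1, R3, (1, 2))
(5, 2, R3, (1, 2))
(5, 3, R3, (1, 2))
(6, 0, R2, (0, 2))
(6, 0, R7, (2,))
(6, 0, R8, (0, 2))
(7, 3, R6, (0, 2))

bar 0: v0=G3 v1=G4 v2=B4 downbeat M3
bar 1: v0=A3 v1=A4 v2=A4 downbeat P8
bar 2: v0=B3 v1=G4 v2=F4 downbeat TT
bar 3: v0=G3 v1=B3 v2=D4 downbeat P5
bar 4: v0=F3 v1=A3 v2=A4 downbeat M3
bar 5: v0=E3 v1=C4 v2=B3 downbeat P5
bar 6: v0=A3 v1=F4 v2=A4 downbeat P8
bar 7: v0=G3 v1=G4 v2=B4 downbeat M3
  -> R5 @ bar 0 tick 0 v(0, 2): opens on M3
  -> R1 @ bar 1 tick 0 v(0, 1): G3/G4 P8 -> A3/A4 P8 similar
  -> R3 @ bar 2 tick 0 v(1, 2): G4 above F4
  -> R4 @ bar 2 tick 0 v(0, 2): B3/F4 TT untreated
  -> R3 @ bar 2 tick 1 v(1, 2): G4 above F4
  -> R3 @ bar 2 tick 2 v(1, 2): G4 above F4
  -> R3 @ bar 2 tick 3 v(1, 2): G4 above F4
  -> R2 @ bar 3 tick 0 v(0, 2): B3/F4 TT -> G3/D4 P5 similar
  -> R2 @ bar 5 tick 0 v(0, 2): F3/A4 M3 -> E3/B3 P5 similar
  -> R3 @ bar 5 tick 0 v(1, 2): C4 above B3
  -> R7 @ bar 5 tick 0 v(2,): A4->B3 leap 10st
  -> R3 @ bar 5 tick 1 v(1, 2): C4 above B3
  -> R3 @ bar 5 tick 2 v(1, 2): C4 above B3
  -> R3 @ bar 5 tick 3 v(1, 2): C4 above B3
  -> R2 @ bar 6 tick 0 v(0, 2): E3/B3 P5 -> A3/A4 P8 similar
  -> R7 @ bar 6 tick 0 v(2,): B3->A4 leap 10st
  -> R8 @ bar 6 tick 0 v(0, 2): penult P8 not 3rd/6th
  -> R6 @ bar 7 tick 3 v(0, 2): closes on M3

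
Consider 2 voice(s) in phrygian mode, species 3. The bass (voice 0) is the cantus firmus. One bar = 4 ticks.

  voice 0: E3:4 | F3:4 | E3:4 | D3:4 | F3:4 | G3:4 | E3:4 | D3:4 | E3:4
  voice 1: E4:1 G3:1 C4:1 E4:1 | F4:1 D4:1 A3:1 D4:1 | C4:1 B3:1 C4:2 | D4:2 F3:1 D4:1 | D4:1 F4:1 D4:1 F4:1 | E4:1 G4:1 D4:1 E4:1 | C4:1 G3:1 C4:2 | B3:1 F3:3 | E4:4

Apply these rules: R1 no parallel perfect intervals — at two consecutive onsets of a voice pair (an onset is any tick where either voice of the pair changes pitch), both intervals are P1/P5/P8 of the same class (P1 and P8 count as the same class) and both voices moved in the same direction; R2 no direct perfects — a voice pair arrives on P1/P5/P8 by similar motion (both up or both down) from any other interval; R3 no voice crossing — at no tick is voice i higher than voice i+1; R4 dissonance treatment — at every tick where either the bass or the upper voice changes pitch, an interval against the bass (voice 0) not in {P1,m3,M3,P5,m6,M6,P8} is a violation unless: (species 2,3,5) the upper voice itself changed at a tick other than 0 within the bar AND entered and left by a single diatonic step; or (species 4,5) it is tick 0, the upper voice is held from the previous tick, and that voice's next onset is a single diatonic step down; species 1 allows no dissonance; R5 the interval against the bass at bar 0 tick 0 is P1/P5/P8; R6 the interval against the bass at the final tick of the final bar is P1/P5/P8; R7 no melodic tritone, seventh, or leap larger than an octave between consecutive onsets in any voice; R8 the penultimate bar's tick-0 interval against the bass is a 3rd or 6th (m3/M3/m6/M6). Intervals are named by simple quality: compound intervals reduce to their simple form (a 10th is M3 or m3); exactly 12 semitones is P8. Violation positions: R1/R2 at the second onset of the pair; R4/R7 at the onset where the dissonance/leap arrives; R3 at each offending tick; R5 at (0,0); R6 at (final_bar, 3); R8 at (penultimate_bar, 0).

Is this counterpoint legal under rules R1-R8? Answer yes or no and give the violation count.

bar 0: v0=E3 v1=E4 (P8)
bar 1: v0=F3 v1=F4 (P8)
bar 2: v0=E3 v1=C4 (m6)
bar 3: v0=D3 v1=D4 (P8)
bar 4: v0=F3 v1=D4 (M6)
bar 5: v0=G3 v1=E4 (M6)
bar 6: v0=E3 v1=C4 (m6)
bar 7: v0=D3 v1=B3 (M6)
bar 8: v0=E3 v1=E4 (P8)
  R1 @ bar1.0: E3/E4 P8 -> F3/F4 P8 similar
  R7 @ bar7.1: B3->F3 leap 6st
  R2 @ bar8.0: D3/F3 m3 -> E3/E4 P8 similar
  R7 @ bar8.0: F3->E4 leap 11st

No (4 violations)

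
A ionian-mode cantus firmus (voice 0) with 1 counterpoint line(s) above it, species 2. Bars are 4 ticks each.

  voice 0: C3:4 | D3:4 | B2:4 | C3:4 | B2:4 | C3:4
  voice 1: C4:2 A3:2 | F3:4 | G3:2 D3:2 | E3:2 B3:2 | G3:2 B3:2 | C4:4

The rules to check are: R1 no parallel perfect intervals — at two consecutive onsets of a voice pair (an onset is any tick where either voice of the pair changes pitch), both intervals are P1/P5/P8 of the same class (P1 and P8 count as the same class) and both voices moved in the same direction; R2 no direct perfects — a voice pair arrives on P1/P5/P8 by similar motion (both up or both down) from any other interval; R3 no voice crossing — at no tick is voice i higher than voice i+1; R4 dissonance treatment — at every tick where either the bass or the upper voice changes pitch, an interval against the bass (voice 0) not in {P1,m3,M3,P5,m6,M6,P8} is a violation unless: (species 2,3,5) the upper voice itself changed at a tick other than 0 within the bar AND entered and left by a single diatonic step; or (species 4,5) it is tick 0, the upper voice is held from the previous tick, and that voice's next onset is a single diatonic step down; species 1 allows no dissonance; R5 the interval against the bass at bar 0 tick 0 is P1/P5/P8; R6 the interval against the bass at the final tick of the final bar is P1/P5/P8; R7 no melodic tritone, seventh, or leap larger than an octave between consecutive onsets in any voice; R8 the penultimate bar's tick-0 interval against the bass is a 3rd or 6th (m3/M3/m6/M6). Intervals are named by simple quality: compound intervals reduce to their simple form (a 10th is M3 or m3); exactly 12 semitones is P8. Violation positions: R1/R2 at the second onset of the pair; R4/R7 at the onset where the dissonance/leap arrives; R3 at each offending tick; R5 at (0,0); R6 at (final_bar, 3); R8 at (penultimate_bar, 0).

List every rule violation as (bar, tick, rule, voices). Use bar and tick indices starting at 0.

bar 0: v0=C3 v1=C4 downbeat P8
bar 1: v0=D3 v1=F3 downbeat m3
bar 2: v0=B2 v1=G3 downbeat m6
bar 3: v0=C3 v1=E3 downbeat M3
bar 4: v0=B2 v1=G3 downbeat m6
bar 5: v0=C3 v1=C4 downbeat P8
  -> R4 @ bar 3 tick 2 v(0, 1): C3/B3 M7 untreated
  -> R1 @ bar 5 tick 0 v(0, 1): B2/B3 P8 -> C3/C4 P8 similar

(3, 2, R4, (0, 1))
(5, 0, R1, (0, 1))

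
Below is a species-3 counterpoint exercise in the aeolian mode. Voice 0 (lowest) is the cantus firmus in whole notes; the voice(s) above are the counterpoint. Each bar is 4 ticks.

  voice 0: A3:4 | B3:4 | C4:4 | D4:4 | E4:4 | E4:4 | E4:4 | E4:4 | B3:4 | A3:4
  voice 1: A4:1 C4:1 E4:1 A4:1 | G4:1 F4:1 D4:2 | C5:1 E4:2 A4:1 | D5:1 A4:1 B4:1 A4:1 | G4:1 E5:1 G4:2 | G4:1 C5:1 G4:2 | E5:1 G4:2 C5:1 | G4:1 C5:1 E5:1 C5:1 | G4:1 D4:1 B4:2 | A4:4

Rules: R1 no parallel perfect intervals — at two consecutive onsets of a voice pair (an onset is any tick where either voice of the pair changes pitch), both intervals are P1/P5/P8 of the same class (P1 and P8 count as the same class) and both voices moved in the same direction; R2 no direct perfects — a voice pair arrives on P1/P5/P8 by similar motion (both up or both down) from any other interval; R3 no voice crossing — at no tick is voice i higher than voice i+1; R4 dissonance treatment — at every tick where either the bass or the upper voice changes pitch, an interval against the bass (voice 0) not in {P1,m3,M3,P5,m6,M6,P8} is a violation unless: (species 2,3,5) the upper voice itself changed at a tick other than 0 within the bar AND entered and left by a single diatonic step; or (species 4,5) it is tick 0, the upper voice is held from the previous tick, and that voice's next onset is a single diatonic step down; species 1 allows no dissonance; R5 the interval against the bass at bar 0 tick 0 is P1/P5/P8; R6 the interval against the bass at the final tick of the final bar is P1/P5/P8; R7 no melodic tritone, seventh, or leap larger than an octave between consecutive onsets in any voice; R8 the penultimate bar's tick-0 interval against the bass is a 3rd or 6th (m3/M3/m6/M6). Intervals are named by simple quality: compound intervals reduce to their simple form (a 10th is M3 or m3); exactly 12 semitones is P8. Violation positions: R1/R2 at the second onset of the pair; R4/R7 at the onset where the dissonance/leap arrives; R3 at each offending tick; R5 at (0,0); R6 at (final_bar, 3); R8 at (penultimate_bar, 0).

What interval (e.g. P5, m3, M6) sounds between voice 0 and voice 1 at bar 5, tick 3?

voice 0=E4 voice 1=G4 -> m3

m3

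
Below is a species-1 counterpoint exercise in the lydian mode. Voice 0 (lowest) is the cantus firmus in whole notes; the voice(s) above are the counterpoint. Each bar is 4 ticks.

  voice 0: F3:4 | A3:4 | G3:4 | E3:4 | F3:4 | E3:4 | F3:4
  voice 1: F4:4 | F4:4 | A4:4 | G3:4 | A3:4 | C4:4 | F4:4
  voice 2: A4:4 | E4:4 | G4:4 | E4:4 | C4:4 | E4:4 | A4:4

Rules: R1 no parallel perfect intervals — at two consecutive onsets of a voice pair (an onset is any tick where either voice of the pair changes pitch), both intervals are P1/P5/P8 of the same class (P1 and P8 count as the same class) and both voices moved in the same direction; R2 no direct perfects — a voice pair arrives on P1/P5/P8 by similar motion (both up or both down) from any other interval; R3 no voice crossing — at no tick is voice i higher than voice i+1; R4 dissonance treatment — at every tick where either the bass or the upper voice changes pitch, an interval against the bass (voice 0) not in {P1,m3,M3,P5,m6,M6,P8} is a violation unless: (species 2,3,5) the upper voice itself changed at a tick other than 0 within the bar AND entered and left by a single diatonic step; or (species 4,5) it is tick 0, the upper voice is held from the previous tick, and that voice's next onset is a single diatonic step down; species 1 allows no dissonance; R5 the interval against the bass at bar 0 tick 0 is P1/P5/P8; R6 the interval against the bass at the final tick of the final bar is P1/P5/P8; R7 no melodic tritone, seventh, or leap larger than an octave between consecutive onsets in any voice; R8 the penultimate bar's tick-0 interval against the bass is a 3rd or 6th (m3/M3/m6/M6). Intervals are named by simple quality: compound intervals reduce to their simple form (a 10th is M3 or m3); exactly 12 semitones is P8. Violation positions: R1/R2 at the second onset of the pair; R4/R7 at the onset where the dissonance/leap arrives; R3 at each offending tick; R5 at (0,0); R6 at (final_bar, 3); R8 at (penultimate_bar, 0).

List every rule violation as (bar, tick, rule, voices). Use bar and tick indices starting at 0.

bar 0: v0=F3 v1=F4 v2=A4 downbeat M3
bar 1: v0=A3 v1=F4 v2=E4 downbeat P5
bar 2: v0=G3 v1=A4 v2=G4 downbeat P8
bar 3: v0=E3 v1=G3 v2=E4 downbeat P8
bar 4: v0=F3 v1=A3 v2=C4 downbeat P5
bar 5: v0=E3 v1=C4 v2=E4 downbeat P8
bar 6: v0=F3 v1=F4 v2=A4 downbeat M3
  -> R5 @ bar 0 tick 0 v(0, 2): opens on M3
  -> R3 @ bar 1 tick 0 v(1, 2): F4 above E4
  -> R3 @ bar 1 tick 1 v(1, 2): F4 above E4
  -> R3 @ bar 1 tick 2 v(1, 2): F4 above E4
  -> R3 @ bar 1 tick 3 v(1, 2): F4 above E4
  -> R3 @ bar 2 tick 0 v(1, 2): A4 above G4
  -> R4 @ bar 2 tick 0 v(0, 1): G3/A4 M2 untreated
  -> R3 @ bar 2 tick 1 v(1, 2): A4 above G4
  -> R3 @ bar 2 tick 2 v(1, 2): A4 above G4
  -> R3 @ bar 2 tick 3 v(1, 2): A4 above G4
  -> R1 @ bar 3 tick 0 v(0, 2): G3/G4 P8 -> E3/E4 P8 similar
  -> R7 @ bar 3 tick 0 v(1,): A4->G3 leap 14st
  -> R8 @ bar 5 tick 0 v(0, 2): penult P8 not 3rd/6th
  -> R2 @ bar 6 tick 0 v(0, 1): E3/C4 m6 -> F3/F4 P8 similar
  -> R6 @ bar 6 tick 3 v(0, 2): closes on M3

(0, 0, R5, (0, 2))
(1, 0, R3, (1, 2))
(1, 1, R3, (1, 2))
(1, 2, R3, (1, 2))
(1, 3, R3, (1, 2))
(2, 0, R3, (1, 2))
(2, 0, R4, (0, 1))
(2, 1, R3, (1, 2))
(2, 2, R3, (1, 2))
(2, 3, R3, (1, 2))
(3, 0, R1, (0, 2))
(3, 0, R7, (1,))
(5, 0, R8, (0, 2))
(6, 0, R2, (0, 1))
(6, 3, R6, (0, 2))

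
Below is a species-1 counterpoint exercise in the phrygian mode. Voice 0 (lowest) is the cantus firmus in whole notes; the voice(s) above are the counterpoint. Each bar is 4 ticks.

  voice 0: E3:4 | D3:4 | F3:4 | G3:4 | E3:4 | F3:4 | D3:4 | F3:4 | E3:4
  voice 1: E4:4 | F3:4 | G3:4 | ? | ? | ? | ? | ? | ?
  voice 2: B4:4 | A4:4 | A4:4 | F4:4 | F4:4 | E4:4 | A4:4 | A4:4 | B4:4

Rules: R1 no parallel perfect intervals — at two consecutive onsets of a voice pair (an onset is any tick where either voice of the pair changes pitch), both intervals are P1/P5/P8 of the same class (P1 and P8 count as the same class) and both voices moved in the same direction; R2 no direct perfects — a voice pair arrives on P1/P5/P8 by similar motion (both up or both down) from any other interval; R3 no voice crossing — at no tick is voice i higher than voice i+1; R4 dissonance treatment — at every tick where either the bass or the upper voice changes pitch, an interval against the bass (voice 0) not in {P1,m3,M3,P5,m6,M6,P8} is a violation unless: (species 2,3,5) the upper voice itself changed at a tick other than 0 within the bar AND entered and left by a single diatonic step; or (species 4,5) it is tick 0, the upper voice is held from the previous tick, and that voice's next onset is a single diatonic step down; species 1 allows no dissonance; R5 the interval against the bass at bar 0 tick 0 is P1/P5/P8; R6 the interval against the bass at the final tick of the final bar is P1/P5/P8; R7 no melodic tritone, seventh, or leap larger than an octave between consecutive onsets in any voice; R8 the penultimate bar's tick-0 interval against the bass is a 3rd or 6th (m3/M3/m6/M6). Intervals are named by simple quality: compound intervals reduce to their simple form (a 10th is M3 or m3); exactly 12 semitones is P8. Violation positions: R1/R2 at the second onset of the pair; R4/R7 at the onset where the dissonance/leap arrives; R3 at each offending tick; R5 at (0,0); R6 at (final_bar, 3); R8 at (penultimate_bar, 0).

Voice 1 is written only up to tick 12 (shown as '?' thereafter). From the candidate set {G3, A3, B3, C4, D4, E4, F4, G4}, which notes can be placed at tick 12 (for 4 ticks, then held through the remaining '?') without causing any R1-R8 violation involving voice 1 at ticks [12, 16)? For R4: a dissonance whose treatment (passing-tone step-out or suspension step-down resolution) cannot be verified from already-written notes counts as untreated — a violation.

{B3, E4, G3}

G3: legal
A3: violates R4
B3: legal
C4: violates R4
D4: violates R2
E4: legal
F4: violates R4,R7
G4: violates R2,R3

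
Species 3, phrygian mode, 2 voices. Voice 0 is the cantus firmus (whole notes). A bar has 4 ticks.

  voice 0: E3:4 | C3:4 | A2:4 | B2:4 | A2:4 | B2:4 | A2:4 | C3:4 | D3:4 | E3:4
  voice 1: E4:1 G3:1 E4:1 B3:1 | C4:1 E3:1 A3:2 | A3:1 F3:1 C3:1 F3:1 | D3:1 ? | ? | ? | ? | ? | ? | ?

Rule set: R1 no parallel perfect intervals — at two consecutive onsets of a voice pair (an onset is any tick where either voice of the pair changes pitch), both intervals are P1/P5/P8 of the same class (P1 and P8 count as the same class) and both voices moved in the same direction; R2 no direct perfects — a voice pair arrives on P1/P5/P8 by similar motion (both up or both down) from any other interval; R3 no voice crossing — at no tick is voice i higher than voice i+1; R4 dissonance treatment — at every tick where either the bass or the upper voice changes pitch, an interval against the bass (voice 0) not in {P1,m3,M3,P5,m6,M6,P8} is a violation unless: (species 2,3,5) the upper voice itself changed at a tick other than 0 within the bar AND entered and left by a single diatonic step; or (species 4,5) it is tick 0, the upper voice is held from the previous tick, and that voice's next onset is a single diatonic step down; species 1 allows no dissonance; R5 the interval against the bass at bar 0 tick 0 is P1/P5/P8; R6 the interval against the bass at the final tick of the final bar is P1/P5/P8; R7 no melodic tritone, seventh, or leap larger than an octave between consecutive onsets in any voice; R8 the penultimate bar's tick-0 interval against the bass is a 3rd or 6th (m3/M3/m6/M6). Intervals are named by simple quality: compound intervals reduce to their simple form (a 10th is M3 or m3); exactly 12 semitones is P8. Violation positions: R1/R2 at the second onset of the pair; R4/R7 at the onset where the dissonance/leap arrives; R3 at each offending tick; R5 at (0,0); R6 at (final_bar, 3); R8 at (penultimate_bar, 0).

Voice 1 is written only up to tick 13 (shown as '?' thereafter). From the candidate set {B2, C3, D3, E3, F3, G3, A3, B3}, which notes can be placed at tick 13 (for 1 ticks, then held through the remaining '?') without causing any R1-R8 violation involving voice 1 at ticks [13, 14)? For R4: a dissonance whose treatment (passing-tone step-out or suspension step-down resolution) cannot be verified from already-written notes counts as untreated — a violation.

B2: legal
C3: violates R4
D3: legal
E3: violates R4
F3: violates R4
G3: legal
A3: violates R4
B3: legal

{B2, B3, D3, G3}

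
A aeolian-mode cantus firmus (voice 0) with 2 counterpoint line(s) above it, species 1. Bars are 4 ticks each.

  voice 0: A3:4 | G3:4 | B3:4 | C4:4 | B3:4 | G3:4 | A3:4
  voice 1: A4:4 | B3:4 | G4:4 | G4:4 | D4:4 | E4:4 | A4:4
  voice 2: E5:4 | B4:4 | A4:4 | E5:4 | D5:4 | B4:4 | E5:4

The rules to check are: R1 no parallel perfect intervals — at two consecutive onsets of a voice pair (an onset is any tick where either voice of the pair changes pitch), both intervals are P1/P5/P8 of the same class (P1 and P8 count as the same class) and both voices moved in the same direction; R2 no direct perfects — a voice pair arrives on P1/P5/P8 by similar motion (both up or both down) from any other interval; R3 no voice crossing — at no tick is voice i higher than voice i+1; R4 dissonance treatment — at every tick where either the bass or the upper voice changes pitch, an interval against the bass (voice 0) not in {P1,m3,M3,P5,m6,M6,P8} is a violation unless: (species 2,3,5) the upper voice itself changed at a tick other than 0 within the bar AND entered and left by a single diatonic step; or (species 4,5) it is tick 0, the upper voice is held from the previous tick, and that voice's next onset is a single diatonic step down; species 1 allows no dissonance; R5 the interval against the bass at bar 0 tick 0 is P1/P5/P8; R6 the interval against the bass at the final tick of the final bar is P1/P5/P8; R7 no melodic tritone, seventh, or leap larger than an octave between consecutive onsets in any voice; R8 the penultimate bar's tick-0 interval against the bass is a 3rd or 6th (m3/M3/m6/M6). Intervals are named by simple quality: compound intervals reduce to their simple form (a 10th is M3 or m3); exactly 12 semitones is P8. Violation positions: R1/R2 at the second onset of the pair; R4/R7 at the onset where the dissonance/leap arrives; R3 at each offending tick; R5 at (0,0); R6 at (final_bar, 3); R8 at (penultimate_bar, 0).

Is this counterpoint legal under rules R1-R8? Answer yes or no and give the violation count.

No (7 violations)

bar 0: v0=A3 v1=A4 v2=E5 (P5)
bar 1: v0=G3 v1=B3 v2=B4 (M3)
bar 2: v0=B3 v1=G4 v2=A4 (m7)
bar 3: v0=C4 v1=G4 v2=E5 (M3)
bar 4: v0=B3 v1=D4 v2=D5 (m3)
bar 5: v0=G3 v1=E4 v2=B4 (M3)
bar 6: v0=A3 v1=A4 v2=E5 (P5)
  R2 @ bar1.0: A4/E5 P5 -> B3/B4 P8 similar
  R7 @ bar1.0: A4->B3 leap 10st
  R4 @ bar2.0: B3/A4 m7 untreated
  R2 @ bar4.0: G4/E5 M6 -> D4/D5 P8 similar
  R1 @ bar6.0: E4/B4 P5 -> A4/E5 P5 similar
  R2 @ bar6.0: G3/E4 M6 -> A3/A4 P8 similar
  R2 @ bar6.0: G3/B4 M3 -> A3/E5 P5 similar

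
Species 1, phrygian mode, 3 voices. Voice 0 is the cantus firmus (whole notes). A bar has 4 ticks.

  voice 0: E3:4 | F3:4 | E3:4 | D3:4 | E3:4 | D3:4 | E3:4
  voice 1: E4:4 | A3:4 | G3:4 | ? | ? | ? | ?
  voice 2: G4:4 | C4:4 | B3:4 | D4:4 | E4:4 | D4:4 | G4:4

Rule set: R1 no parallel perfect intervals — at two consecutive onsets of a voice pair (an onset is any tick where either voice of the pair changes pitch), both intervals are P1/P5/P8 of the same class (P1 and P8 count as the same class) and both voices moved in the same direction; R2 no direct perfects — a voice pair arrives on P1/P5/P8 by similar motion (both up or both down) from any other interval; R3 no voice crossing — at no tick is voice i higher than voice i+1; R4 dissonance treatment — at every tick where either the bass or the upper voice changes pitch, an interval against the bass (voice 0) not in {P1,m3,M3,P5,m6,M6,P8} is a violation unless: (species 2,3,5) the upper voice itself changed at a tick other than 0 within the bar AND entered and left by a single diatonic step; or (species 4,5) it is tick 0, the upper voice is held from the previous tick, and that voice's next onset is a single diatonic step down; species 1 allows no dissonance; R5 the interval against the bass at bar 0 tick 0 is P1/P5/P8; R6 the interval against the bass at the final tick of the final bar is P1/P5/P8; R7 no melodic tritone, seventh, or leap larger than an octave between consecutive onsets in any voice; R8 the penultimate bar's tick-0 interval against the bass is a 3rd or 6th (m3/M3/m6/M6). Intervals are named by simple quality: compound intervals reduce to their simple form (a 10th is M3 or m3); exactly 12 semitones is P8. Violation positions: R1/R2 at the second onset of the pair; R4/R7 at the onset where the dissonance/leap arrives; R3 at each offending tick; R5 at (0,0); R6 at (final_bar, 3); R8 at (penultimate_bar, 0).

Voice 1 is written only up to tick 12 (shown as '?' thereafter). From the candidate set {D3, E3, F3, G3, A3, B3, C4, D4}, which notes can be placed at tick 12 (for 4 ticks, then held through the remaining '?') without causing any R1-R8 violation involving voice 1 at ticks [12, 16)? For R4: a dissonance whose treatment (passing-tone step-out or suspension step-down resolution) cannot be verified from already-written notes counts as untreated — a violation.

{A3, B3, F3}

D3: violates R2
E3: violates R4
F3: legal
G3: violates R4
A3: legal
B3: legal
C4: violates R4
D4: violates R2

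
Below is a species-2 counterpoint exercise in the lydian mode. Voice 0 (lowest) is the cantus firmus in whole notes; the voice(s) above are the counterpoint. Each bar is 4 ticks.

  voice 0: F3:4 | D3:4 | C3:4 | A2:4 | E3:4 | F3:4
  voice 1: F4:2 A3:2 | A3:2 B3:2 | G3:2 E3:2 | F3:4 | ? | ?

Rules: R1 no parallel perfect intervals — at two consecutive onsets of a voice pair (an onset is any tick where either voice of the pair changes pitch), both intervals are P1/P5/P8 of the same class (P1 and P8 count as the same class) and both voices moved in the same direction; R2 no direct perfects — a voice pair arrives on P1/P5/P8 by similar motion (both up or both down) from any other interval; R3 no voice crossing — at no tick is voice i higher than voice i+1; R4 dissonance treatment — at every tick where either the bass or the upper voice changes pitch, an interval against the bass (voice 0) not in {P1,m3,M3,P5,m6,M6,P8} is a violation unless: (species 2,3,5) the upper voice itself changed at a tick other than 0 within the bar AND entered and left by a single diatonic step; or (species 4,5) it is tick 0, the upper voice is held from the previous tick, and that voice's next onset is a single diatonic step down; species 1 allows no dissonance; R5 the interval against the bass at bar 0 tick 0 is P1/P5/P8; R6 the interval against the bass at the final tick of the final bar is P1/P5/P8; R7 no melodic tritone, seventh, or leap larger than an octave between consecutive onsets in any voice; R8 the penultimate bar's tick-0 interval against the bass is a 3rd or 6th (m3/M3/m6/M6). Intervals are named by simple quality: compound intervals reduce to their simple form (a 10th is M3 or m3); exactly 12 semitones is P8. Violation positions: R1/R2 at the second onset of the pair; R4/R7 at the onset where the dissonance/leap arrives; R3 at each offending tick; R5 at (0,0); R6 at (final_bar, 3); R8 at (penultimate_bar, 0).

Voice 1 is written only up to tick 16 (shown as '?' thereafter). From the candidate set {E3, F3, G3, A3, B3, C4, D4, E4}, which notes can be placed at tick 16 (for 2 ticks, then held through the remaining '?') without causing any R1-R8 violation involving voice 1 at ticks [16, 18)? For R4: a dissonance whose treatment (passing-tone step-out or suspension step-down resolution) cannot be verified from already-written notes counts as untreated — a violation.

E3: violates R8
F3: violates R4,R8
G3: legal
A3: violates R4,R8
B3: violates R2,R7,R8
C4: legal
D4: violates R4,R8
E4: violates R2,R7,R8

{C4, G3}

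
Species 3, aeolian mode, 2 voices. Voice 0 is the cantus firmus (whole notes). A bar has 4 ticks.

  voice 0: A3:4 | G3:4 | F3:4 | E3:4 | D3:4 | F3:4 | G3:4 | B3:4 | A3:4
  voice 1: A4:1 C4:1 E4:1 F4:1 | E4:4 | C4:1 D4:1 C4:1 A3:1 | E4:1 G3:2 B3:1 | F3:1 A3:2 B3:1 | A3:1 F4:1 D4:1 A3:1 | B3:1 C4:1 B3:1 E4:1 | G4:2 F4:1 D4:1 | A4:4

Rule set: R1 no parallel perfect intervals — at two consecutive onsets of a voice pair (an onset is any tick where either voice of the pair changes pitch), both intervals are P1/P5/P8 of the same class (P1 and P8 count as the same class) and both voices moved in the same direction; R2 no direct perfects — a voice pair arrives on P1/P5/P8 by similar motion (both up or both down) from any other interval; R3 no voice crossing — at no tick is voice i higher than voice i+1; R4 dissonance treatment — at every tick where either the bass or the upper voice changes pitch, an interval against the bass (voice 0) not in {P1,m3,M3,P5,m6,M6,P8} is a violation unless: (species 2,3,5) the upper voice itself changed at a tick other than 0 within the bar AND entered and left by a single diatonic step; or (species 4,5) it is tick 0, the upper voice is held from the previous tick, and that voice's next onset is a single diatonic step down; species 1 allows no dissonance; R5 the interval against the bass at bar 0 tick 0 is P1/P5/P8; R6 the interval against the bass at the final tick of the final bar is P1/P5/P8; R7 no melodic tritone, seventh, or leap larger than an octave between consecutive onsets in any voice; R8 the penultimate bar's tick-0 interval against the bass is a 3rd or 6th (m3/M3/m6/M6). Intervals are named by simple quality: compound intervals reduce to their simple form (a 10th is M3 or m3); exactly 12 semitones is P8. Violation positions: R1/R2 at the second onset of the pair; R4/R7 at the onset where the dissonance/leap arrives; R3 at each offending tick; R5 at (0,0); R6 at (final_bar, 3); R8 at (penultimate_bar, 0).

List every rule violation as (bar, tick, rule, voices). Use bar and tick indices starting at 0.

bar 0: v0=A3 v1=A4 downbeat P8
bar 1: v0=G3 v1=E4 downbeat M6
bar 2: v0=F3 v1=C4 downbeat P5
bar 3: v0=E3 v1=E4 downbeat P8
bar 4: v0=D3 v1=F3 downbeat m3
bar 5: v0=F3 v1=A3 downbeat M3
bar 6: v0=G3 v1=B3 downbeat M3
bar 7: v0=B3 v1=G4 downbeat m6
bar 8: v0=A3 v1=A4 downbeat P8
  -> R2 @ bar 2 tick 0 v(0, 1): G3/E4 M6 -> F3/C4 P5 similar
  -> R7 @ bar 4 tick 0 v(1,): B3->F3 leap 6st
  -> R4 @ bar 7 tick 2 v(0, 1): B3/F4 TT untreated

(2, 0, R2, (0, 1))
(4, 0, R7, (1,))
(7, 2, R4, (0, 1))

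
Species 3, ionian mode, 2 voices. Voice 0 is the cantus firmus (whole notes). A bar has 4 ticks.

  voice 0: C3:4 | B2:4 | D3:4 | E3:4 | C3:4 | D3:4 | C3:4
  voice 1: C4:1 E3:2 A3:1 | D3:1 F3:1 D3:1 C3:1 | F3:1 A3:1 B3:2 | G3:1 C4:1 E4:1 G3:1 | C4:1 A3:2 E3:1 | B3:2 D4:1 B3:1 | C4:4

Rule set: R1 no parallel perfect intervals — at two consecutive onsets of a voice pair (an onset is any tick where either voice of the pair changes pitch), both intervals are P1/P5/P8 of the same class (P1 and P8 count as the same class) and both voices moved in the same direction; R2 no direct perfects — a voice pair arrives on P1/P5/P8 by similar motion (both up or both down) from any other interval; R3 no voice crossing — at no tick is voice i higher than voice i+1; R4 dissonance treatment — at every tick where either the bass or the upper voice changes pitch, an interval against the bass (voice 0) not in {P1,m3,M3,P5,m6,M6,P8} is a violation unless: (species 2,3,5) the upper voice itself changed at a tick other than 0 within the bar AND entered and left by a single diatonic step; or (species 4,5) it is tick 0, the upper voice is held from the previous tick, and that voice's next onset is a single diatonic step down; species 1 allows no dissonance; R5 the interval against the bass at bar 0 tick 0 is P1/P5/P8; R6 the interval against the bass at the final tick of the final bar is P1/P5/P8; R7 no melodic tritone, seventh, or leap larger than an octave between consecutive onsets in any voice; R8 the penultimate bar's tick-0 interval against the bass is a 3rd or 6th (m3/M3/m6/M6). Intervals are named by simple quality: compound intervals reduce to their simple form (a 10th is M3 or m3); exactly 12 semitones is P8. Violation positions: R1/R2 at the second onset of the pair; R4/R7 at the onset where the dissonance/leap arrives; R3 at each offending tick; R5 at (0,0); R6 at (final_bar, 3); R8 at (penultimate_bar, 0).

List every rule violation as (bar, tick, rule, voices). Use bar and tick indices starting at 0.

bar 0: v0=C3 v1=C4 downbeat P8
bar 1: v0=B2 v1=D3 downbeat m3
bar 2: v0=D3 v1=F3 downbeat m3
bar 3: v0=E3 v1=G3 downbeat m3
bar 4: v0=C3 v1=C4 downbeat P8
bar 5: v0=D3 v1=B3 downbeat M6
bar 6: v0=C3 v1=C4 downbeat P8
  -> R4 @ bar 1 tick 1 v(0, 1): B2/F3 TT untreated
  -> R4 @ bar 1 tick 3 v(0, 1): B2/C3 m2 untreated

(1, 1, R4, (0, 1))
(1, 3, R4, (0, 1))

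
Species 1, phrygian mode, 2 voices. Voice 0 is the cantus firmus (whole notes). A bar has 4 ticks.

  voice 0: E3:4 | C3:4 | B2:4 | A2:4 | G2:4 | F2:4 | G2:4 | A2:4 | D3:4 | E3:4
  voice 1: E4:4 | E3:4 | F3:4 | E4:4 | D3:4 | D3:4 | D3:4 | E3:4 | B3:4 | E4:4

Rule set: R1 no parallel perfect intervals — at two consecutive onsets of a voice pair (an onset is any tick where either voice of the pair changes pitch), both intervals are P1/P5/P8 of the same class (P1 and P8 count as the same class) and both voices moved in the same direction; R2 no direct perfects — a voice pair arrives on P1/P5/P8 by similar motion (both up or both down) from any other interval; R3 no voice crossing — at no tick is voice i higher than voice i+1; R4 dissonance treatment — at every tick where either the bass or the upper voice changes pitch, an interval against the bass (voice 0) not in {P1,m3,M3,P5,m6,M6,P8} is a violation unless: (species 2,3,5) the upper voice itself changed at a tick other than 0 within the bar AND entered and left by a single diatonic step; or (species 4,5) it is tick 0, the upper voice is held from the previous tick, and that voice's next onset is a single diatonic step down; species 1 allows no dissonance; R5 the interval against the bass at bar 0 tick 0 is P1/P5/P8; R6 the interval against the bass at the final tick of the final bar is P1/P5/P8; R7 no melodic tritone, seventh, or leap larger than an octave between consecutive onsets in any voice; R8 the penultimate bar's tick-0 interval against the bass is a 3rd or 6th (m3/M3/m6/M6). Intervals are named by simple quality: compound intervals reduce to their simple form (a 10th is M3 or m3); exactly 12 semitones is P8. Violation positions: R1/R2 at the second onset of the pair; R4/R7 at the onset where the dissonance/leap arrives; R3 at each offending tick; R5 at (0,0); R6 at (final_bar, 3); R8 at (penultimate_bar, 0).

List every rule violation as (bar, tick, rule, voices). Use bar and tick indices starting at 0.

(2, 0, R4, (0, 1))
(3, 0, R7, (1,))
(4, 0, R1, (0, 1))
(4, 0, R7, (1,))
(7, 0, R1, (0, 1))
(9, 0, R2, (0, 1))

bar 0: v0=E3 v1=E4 downbeat P8
bar 1: v0=C3 v1=E3 downbeat M3
bar 2: v0=B2 v1=F3 downbeat TT
bar 3: v0=A2 v1=E4 downbeat P5
bar 4: v0=G2 v1=D3 downbeat P5
bar 5: v0=F2 v1=D3 downbeat M6
bar 6: v0=G2 v1=D3 downbeat P5
bar 7: v0=A2 v1=E3 downbeat P5
bar 8: v0=D3 v1=B3 downbeat M6
bar 9: v0=E3 v1=E4 downbeat P8
  -> R4 @ bar 2 tick 0 v(0, 1): B2/F3 TT untreated
  -> R7 @ bar 3 tick 0 v(1,): F3->E4 leap 11st
  -> R1 @ bar 4 tick 0 v(0, 1): A2/E4 P5 -> G2/D3 P5 similar
  -> R7 @ bar 4 tick 0 v(1,): E4->D3 leap 14st
  -> R1 @ bar 7 tick 0 v(0, 1): G2/D3 P5 -> A2/E3 P5 similar
  -> R2 @ bar 9 tick 0 v(0, 1): D3/B3 M6 -> E3/E4 P8 similar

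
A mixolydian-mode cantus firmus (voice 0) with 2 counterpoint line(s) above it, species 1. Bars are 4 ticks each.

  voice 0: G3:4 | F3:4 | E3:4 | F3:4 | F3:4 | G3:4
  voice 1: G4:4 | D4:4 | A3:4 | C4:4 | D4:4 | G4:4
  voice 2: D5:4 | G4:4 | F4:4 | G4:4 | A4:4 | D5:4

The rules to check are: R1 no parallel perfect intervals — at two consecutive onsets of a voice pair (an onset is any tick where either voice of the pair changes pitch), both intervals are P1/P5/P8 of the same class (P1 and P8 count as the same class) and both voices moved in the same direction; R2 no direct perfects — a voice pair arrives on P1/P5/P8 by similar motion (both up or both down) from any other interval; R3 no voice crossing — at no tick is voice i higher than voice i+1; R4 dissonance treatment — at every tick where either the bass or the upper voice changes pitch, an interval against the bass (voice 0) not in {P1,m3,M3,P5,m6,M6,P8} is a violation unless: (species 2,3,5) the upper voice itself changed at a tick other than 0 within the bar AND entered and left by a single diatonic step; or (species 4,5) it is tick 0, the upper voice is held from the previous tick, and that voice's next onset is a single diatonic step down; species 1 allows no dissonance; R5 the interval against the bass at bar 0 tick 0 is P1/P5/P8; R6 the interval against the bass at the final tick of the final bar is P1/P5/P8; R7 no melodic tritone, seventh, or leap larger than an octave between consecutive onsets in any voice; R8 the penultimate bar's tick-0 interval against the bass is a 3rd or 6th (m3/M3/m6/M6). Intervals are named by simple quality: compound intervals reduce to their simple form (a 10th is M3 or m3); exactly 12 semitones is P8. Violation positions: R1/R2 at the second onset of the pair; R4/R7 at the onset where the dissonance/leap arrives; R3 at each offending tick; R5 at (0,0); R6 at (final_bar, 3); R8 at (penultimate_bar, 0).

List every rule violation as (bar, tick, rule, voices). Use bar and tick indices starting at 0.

bar 0: v0=G3 v1=G4 v2=D5 downbeat P5
bar 1: v0=F3 v1=D4 v2=G4 downbeat M2
bar 2: v0=E3 v1=A3 v2=F4 downbeat m2
bar 3: v0=F3 v1=C4 v2=G4 downbeat M2
bar 4: v0=F3 v1=D4 v2=A4 downbeat M3
bar 5: v0=G3 v1=G4 v2=D5 downbeat P5
  -> R4 @ bar 1 tick 0 v(0, 2): F3/G4 M2 untreated
  -> R4 @ bar 2 tick 0 v(0, 1): E3/A3 P4 untreated
  -> R4 @ bar 2 tick 0 v(0, 2): E3/F4 m2 untreated
  -> R2 @ bar 3 tick 0 v(0, 1): E3/A3 P4 -> F3/C4 P5 similar
  -> R2 @ bar 3 tick 0 v(1, 2): A3/F4 m6 -> C4/G4 P5 similar
  -> R4 @ bar 3 tick 0 v(0, 2): F3/G4 M2 untreated
  -> R1 @ bar 4 tick 0 v(1, 2): C4/G4 P5 -> D4/A4 P5 similar
  -> R1 @ bar 5 tick 0 v(1, 2): D4/A4 P5 -> G4/D5 P5 similar
  -> R2 @ bar 5 tick 0 v(0, 1): F3/D4 M6 -> G3/G4 P8 similar
  -> R2 @ bar 5 tick 0 v(0, 2): F3/A4 M3 -> G3/D5 P5 similar

(1, 0, R4, (0, 2))
(2, 0, R4, (0, 1))
(2, 0, R4, (0, 2))
(3, 0, R2, (0, 1))
(3, 0, R2, (1, 2))
(3, 0, R4, (0, 2))
(4, 0, R1, (1, 2))
(5, 0, R1, (1, 2))
(5, 0, R2, (0, 1))
(5, 0, R2, (0, 2))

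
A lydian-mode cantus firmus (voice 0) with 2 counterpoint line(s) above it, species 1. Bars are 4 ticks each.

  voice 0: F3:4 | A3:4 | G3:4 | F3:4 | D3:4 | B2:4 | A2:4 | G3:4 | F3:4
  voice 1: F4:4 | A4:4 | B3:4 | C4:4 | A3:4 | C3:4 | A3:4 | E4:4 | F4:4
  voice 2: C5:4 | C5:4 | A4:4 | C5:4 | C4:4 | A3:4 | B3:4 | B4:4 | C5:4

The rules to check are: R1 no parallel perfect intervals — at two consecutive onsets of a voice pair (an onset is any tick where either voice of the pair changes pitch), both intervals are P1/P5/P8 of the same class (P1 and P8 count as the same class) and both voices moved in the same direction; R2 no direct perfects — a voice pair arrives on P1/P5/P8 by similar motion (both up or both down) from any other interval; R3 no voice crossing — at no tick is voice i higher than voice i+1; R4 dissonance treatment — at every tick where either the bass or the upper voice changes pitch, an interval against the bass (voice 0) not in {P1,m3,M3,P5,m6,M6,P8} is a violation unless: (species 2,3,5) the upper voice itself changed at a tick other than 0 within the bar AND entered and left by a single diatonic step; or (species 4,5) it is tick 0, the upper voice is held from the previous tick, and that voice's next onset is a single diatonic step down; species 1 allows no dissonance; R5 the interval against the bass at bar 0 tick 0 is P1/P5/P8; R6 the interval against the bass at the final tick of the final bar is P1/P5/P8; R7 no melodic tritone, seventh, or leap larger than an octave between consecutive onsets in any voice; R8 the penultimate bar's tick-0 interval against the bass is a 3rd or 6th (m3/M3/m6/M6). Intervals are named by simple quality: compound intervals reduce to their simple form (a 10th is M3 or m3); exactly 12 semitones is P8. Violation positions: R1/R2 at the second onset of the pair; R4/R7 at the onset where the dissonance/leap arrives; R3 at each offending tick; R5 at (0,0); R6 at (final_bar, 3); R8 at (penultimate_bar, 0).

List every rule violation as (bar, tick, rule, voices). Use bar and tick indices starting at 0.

bar 0: v0=F3 v1=F4 v2=C5 downbeat P5
bar 1: v0=A3 v1=A4 v2=C5 downbeat m3
bar 2: v0=G3 v1=B3 v2=A4 downbeat M2
bar 3: v0=F3 v1=C4 v2=C5 downbeat P5
bar 4: v0=D3 v1=A3 v2=C4 downbeat m7
bar 5: v0=B2 v1=C3 v2=A3 downbeat m7
bar 6: v0=A2 v1=A3 v2=B3 downbeat M2
bar 7: v0=G3 v1=E4 v2=B4 downbeat M3
bar 8: v0=F3 v1=F4 v2=C5 downbeat P5
  -> R1 @ bar 1 tick 0 v(0, 1): F3/F4 P8 -> A3/A4 P8 similar
  -> R4 @ bar 2 tick 0 v(0, 2): G3/A4 M2 untreated
  -> R7 @ bar 2 tick 0 v(1,): A4->B3 leap 10st
  -> R2 @ bar 3 tick 0 v(1, 2): B3/A4 m7 -> C4/C5 P8 similar
  -> R1 @ bar 4 tick 0 v(0, 1): F3/C4 P5 -> D3/A3 P5 similar
  -> R4 @ bar 4 tick 0 v(0, 2): D3/C4 m7 untreated
  -> R4 @ bar 5 tick 0 v(0, 1): B2/C3 m2 untreated
  -> R4 @ bar 5 tick 0 v(0, 2): B2/A3 m7 untreated
  -> R4 @ bar 6 tick 0 v(0, 2): A2/B3 M2 untreated
  -> R2 @ bar 7 tick 0 v(1, 2): A3/B3 M2 -> E4/B4 P5 similar
  -> R7 @ bar 7 tick 0 v(0,): A2->G3 leap 10st
  -> R1 @ bar 8 tick 0 v(1, 2): E4/B4 P5 -> F4/C5 P5 similar

(1, 0, R1, (0, 1))
(2, 0, R4, (0, 2))
(2, 0, R7, (1,))
(3, 0, R2, (1, 2))
(4, 0, R1, (0, 1))
(4, 0, R4, (0, 2))
(5, 0, R4, (0, 1))
(5, 0, R4, (0, 2))
(6, 0, R4, (0, 2))
(7, 0, R2, (1, 2))
(7, 0, R7, (0,))
(8, 0, R1, (1, 2))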